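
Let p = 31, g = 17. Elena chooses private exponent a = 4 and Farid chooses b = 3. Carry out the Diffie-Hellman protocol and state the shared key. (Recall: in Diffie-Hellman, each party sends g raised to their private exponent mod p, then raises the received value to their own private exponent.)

Elena sends A = g^a mod p = 17^4 mod 31.
17^1 ≡ 17 (mod 31)
17^2 = (17^1)^2 ≡ 17^2 = 289 ≡ 10 (mod 31)
17^4 = (17^2)^2 ≡ 10^2 = 100 ≡ 7 (mod 31)
So A = 7. Farid then computes K = A^b mod p = 7^3 mod 31.
7^1 ≡ 7 (mod 31)
7^2 = (7^1)^2 ≡ 7^2 = 49 ≡ 18 (mod 31)
7^3 = 7^2 · 7^1 ≡ 18 · 7 ≡ 2 (mod 31).

2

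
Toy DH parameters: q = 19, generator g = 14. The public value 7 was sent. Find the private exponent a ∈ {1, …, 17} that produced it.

6

Try successive powers of 14 modulo 19:
14^1 ≡ 14
14^2 ≡ 6
14^3 ≡ 8
14^4 ≡ 17
14^5 ≡ 10
14^6 ≡ 7
Found: a = 6.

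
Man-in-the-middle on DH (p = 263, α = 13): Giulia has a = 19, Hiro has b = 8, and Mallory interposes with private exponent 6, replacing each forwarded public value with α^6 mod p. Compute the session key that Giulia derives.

207

Giulia receives Mallory's public value M = 13^6 mod 263 instead of the honest one.
13^1 ≡ 13 (mod 263)
13^2 = (13^1)^2 ≡ 13^2 = 169 ≡ 169 (mod 263)
13^4 = (13^2)^2 ≡ 169^2 = 28561 ≡ 157 (mod 263)
13^6 = 13^4 · 13^2 ≡ 157 · 169 ≡ 233 (mod 263).
So M = 233. Giulia computes K = M^19 mod 263.
233^1 ≡ 233 (mod 263)
233^2 = (233^1)^2 ≡ 233^2 = 54289 ≡ 111 (mod 263)
233^4 = (233^2)^2 ≡ 111^2 = 12321 ≡ 223 (mod 263)
233^8 = (233^4)^2 ≡ 223^2 = 49729 ≡ 22 (mod 263)
233^16 = (233^8)^2 ≡ 22^2 = 484 ≡ 221 (mod 263)
233^19 = 233^16 · 233^2 · 233^1 ≡ 221 · 111 · 233 ≡ 207 (mod 263).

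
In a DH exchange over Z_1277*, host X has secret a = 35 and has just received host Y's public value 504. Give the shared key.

Shared key K = 504^35 mod 1277.
504^1 ≡ 504 (mod 1277)
504^2 = (504^1)^2 ≡ 504^2 = 254016 ≡ 1170 (mod 1277)
504^4 = (504^2)^2 ≡ 1170^2 = 1368900 ≡ 1233 (mod 1277)
504^8 = (504^4)^2 ≡ 1233^2 = 1520289 ≡ 659 (mod 1277)
504^16 = (504^8)^2 ≡ 659^2 = 434281 ≡ 101 (mod 1277)
504^32 = (504^16)^2 ≡ 101^2 = 10201 ≡ 1262 (mod 1277)
504^35 = 504^32 · 504^2 · 504^1 ≡ 1262 · 1170 · 504 ≡ 579 (mod 1277).

579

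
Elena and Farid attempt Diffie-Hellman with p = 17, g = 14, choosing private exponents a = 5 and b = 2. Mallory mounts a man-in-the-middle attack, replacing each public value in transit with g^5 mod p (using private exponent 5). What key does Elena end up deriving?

Elena receives Mallory's public value M = 14^5 mod 17 instead of the honest one.
14^1 ≡ 14 (mod 17)
14^2 = (14^1)^2 ≡ 14^2 = 196 ≡ 9 (mod 17)
14^4 = (14^2)^2 ≡ 9^2 = 81 ≡ 13 (mod 17)
14^5 = 14^4 · 14^1 ≡ 13 · 14 ≡ 12 (mod 17).
So M = 12. Elena computes K = M^5 mod 17.
12^1 ≡ 12 (mod 17)
12^2 = (12^1)^2 ≡ 12^2 = 144 ≡ 8 (mod 17)
12^4 = (12^2)^2 ≡ 8^2 = 64 ≡ 13 (mod 17)
12^5 = 12^4 · 12^1 ≡ 13 · 12 ≡ 3 (mod 17).

3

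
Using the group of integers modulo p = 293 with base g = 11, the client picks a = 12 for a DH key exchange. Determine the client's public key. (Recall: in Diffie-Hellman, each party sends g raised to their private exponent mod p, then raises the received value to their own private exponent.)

150

Public value = 11^12 mod 293.
11^1 ≡ 11 (mod 293)
11^2 = (11^1)^2 ≡ 11^2 = 121 ≡ 121 (mod 293)
11^4 = (11^2)^2 ≡ 121^2 = 14641 ≡ 284 (mod 293)
11^8 = (11^4)^2 ≡ 284^2 = 80656 ≡ 81 (mod 293)
11^12 = 11^8 · 11^4 ≡ 81 · 284 ≡ 150 (mod 293).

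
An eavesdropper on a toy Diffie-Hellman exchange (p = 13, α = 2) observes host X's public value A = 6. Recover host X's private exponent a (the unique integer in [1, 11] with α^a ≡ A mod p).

5

Try successive powers of 2 modulo 13:
2^1 ≡ 2
2^2 ≡ 4
2^3 ≡ 8
2^4 ≡ 3
2^5 ≡ 6
Found: a = 5.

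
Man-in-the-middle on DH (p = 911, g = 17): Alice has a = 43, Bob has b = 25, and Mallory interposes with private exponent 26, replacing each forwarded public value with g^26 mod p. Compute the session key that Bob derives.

568

Bob receives Mallory's public value M = 17^26 mod 911 instead of the honest one.
17^1 ≡ 17 (mod 911)
17^2 = (17^1)^2 ≡ 17^2 = 289 ≡ 289 (mod 911)
17^4 = (17^2)^2 ≡ 289^2 = 83521 ≡ 620 (mod 911)
17^8 = (17^4)^2 ≡ 620^2 = 384400 ≡ 869 (mod 911)
17^16 = (17^8)^2 ≡ 869^2 = 755161 ≡ 853 (mod 911)
17^26 = 17^16 · 17^8 · 17^2 ≡ 853 · 869 · 289 ≡ 712 (mod 911).
So M = 712. Bob computes K = M^25 mod 911.
712^1 ≡ 712 (mod 911)
712^2 = (712^1)^2 ≡ 712^2 = 506944 ≡ 428 (mod 911)
712^4 = (712^2)^2 ≡ 428^2 = 183184 ≡ 73 (mod 911)
712^8 = (712^4)^2 ≡ 73^2 = 5329 ≡ 774 (mod 911)
712^16 = (712^8)^2 ≡ 774^2 = 599076 ≡ 549 (mod 911)
712^25 = 712^16 · 712^8 · 712^1 ≡ 549 · 774 · 712 ≡ 568 (mod 911).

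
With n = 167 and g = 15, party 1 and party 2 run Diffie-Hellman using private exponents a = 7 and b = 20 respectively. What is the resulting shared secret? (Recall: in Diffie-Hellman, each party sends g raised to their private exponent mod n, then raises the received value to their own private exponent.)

Party 2 sends B = g^b mod n = 15^20 mod 167.
15^1 ≡ 15 (mod 167)
15^2 = (15^1)^2 ≡ 15^2 = 225 ≡ 58 (mod 167)
15^4 = (15^2)^2 ≡ 58^2 = 3364 ≡ 24 (mod 167)
15^8 = (15^4)^2 ≡ 24^2 = 576 ≡ 75 (mod 167)
15^16 = (15^8)^2 ≡ 75^2 = 5625 ≡ 114 (mod 167)
15^20 = 15^16 · 15^4 ≡ 114 · 24 ≡ 64 (mod 167).
So B = 64. Party 1 then computes K = B^a mod n = 64^7 mod 167.
64^1 ≡ 64 (mod 167)
64^2 = (64^1)^2 ≡ 64^2 = 4096 ≡ 88 (mod 167)
64^4 = (64^2)^2 ≡ 88^2 = 7744 ≡ 62 (mod 167)
64^7 = 64^4 · 64^2 · 64^1 ≡ 62 · 88 · 64 ≡ 154 (mod 167).

154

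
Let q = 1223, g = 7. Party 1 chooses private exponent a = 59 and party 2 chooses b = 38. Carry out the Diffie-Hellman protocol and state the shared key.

1126

Party 2 sends B = g^b mod q = 7^38 mod 1223.
7^1 ≡ 7 (mod 1223)
7^2 = (7^1)^2 ≡ 7^2 = 49 ≡ 49 (mod 1223)
7^4 = (7^2)^2 ≡ 49^2 = 2401 ≡ 1178 (mod 1223)
7^8 = (7^4)^2 ≡ 1178^2 = 1387684 ≡ 802 (mod 1223)
7^16 = (7^8)^2 ≡ 802^2 = 643204 ≡ 1129 (mod 1223)
7^32 = (7^16)^2 ≡ 1129^2 = 1274641 ≡ 275 (mod 1223)
7^38 = 7^32 · 7^4 · 7^2 ≡ 275 · 1178 · 49 ≡ 233 (mod 1223).
So B = 233. Party 1 then computes K = B^a mod q = 233^59 mod 1223.
233^1 ≡ 233 (mod 1223)
233^2 = (233^1)^2 ≡ 233^2 = 54289 ≡ 477 (mod 1223)
233^4 = (233^2)^2 ≡ 477^2 = 227529 ≡ 51 (mod 1223)
233^8 = (233^4)^2 ≡ 51^2 = 2601 ≡ 155 (mod 1223)
233^16 = (233^8)^2 ≡ 155^2 = 24025 ≡ 788 (mod 1223)
233^32 = (233^16)^2 ≡ 788^2 = 620944 ≡ 883 (mod 1223)
233^59 = 233^32 · 233^16 · 233^8 · 233^2 · 233^1 ≡ 883 · 788 · 155 · 477 · 233 ≡ 1126 (mod 1223).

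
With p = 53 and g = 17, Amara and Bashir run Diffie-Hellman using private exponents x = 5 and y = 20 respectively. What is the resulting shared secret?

15

Bashir sends B = g^y mod p = 17^20 mod 53.
17^1 ≡ 17 (mod 53)
17^2 = (17^1)^2 ≡ 17^2 = 289 ≡ 24 (mod 53)
17^4 = (17^2)^2 ≡ 24^2 = 576 ≡ 46 (mod 53)
17^8 = (17^4)^2 ≡ 46^2 = 2116 ≡ 49 (mod 53)
17^16 = (17^8)^2 ≡ 49^2 = 2401 ≡ 16 (mod 53)
17^20 = 17^16 · 17^4 ≡ 16 · 46 ≡ 47 (mod 53).
So B = 47. Amara then computes K = B^x mod p = 47^5 mod 53.
47^1 ≡ 47 (mod 53)
47^2 = (47^1)^2 ≡ 47^2 = 2209 ≡ 36 (mod 53)
47^4 = (47^2)^2 ≡ 36^2 = 1296 ≡ 24 (mod 53)
47^5 = 47^4 · 47^1 ≡ 24 · 47 ≡ 15 (mod 53).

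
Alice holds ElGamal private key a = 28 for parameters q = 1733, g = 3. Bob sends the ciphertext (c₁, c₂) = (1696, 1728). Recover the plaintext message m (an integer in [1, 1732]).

Shared mask s = c₁^a mod q = 1696^28 mod 1733.
1696^1 ≡ 1696 (mod 1733)
1696^2 = (1696^1)^2 ≡ 1696^2 = 2876416 ≡ 1369 (mod 1733)
1696^4 = (1696^2)^2 ≡ 1369^2 = 1874161 ≡ 788 (mod 1733)
1696^8 = (1696^4)^2 ≡ 788^2 = 620944 ≡ 530 (mod 1733)
1696^16 = (1696^8)^2 ≡ 530^2 = 280900 ≡ 154 (mod 1733)
1696^28 = 1696^16 · 1696^8 · 1696^4 ≡ 154 · 530 · 788 ≡ 1464 (mod 1733).
So s = 1464; s⁻¹ ≡ 335 (mod 1733).
m = c₂ · s⁻¹ mod 1733 = 1728 · 335 mod 1733 = 58.

58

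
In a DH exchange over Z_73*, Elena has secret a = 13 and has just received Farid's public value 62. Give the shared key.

Shared key K = 62^13 mod 73.
62^1 ≡ 62 (mod 73)
62^2 = (62^1)^2 ≡ 62^2 = 3844 ≡ 48 (mod 73)
62^4 = (62^2)^2 ≡ 48^2 = 2304 ≡ 41 (mod 73)
62^8 = (62^4)^2 ≡ 41^2 = 1681 ≡ 2 (mod 73)
62^13 = 62^8 · 62^4 · 62^1 ≡ 2 · 41 · 62 ≡ 47 (mod 73).

47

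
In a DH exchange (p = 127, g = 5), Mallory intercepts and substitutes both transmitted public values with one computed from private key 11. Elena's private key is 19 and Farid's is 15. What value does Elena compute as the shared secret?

51

Elena receives Mallory's public value M = 5^11 mod 127 instead of the honest one.
5^1 ≡ 5 (mod 127)
5^2 = (5^1)^2 ≡ 5^2 = 25 ≡ 25 (mod 127)
5^4 = (5^2)^2 ≡ 25^2 = 625 ≡ 117 (mod 127)
5^8 = (5^4)^2 ≡ 117^2 = 13689 ≡ 100 (mod 127)
5^11 = 5^8 · 5^2 · 5^1 ≡ 100 · 25 · 5 ≡ 54 (mod 127).
So M = 54. Elena computes K = M^19 mod 127.
54^1 ≡ 54 (mod 127)
54^2 = (54^1)^2 ≡ 54^2 = 2916 ≡ 122 (mod 127)
54^4 = (54^2)^2 ≡ 122^2 = 14884 ≡ 25 (mod 127)
54^8 = (54^4)^2 ≡ 25^2 = 625 ≡ 117 (mod 127)
54^16 = (54^8)^2 ≡ 117^2 = 13689 ≡ 100 (mod 127)
54^19 = 54^16 · 54^2 · 54^1 ≡ 100 · 122 · 54 ≡ 51 (mod 127).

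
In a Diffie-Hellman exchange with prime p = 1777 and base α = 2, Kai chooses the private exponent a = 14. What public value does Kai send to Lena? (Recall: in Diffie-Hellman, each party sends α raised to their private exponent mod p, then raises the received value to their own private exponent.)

Public value = 2^14 mod 1777.
2^1 ≡ 2 (mod 1777)
2^2 = (2^1)^2 ≡ 2^2 = 4 ≡ 4 (mod 1777)
2^4 = (2^2)^2 ≡ 4^2 = 16 ≡ 16 (mod 1777)
2^8 = (2^4)^2 ≡ 16^2 = 256 ≡ 256 (mod 1777)
2^14 = 2^8 · 2^4 · 2^2 ≡ 256 · 16 · 4 ≡ 391 (mod 1777).

391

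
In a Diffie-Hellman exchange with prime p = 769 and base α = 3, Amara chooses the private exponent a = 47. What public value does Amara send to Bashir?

513

Public value = 3^47 mod 769.
3^1 ≡ 3 (mod 769)
3^2 = (3^1)^2 ≡ 3^2 = 9 ≡ 9 (mod 769)
3^4 = (3^2)^2 ≡ 9^2 = 81 ≡ 81 (mod 769)
3^8 = (3^4)^2 ≡ 81^2 = 6561 ≡ 409 (mod 769)
3^16 = (3^8)^2 ≡ 409^2 = 167281 ≡ 408 (mod 769)
3^32 = (3^16)^2 ≡ 408^2 = 166464 ≡ 360 (mod 769)
3^47 = 3^32 · 3^8 · 3^4 · 3^2 · 3^1 ≡ 360 · 409 · 81 · 9 · 3 ≡ 513 (mod 769).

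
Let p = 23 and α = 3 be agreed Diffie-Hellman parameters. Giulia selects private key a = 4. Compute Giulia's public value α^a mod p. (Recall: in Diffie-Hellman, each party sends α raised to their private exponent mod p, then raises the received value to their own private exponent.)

12

Public value = 3^4 mod 23.
3^1 ≡ 3 (mod 23)
3^2 = (3^1)^2 ≡ 3^2 = 9 ≡ 9 (mod 23)
3^4 = (3^2)^2 ≡ 9^2 = 81 ≡ 12 (mod 23)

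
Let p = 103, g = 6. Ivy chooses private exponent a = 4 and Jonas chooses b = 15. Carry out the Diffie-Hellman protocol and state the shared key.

Ivy sends A = g^a mod p = 6^4 mod 103.
6^1 ≡ 6 (mod 103)
6^2 = (6^1)^2 ≡ 6^2 = 36 ≡ 36 (mod 103)
6^4 = (6^2)^2 ≡ 36^2 = 1296 ≡ 60 (mod 103)
So A = 60. Jonas then computes K = A^b mod p = 60^15 mod 103.
60^1 ≡ 60 (mod 103)
60^2 = (60^1)^2 ≡ 60^2 = 3600 ≡ 98 (mod 103)
60^4 = (60^2)^2 ≡ 98^2 = 9604 ≡ 25 (mod 103)
60^8 = (60^4)^2 ≡ 25^2 = 625 ≡ 7 (mod 103)
60^15 = 60^8 · 60^4 · 60^2 · 60^1 ≡ 7 · 25 · 98 · 60 ≡ 30 (mod 103).

30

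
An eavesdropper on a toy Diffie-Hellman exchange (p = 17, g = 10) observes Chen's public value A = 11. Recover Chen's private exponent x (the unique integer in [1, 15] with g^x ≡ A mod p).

13

Try successive powers of 10 modulo 17:
10^1 ≡ 10
10^2 ≡ 15
10^3 ≡ 14
10^4 ≡ 4
10^5 ≡ 6
10^6 ≡ 9
10^7 ≡ 5
10^8 ≡ 16
10^9 ≡ 7
10^10 ≡ 2
10^11 ≡ 3
10^12 ≡ 13
10^13 ≡ 11
Found: x = 13.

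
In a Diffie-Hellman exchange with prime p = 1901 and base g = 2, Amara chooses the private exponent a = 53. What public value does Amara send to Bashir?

Public value = 2^53 mod 1901.
2^1 ≡ 2 (mod 1901)
2^2 = (2^1)^2 ≡ 2^2 = 4 ≡ 4 (mod 1901)
2^4 = (2^2)^2 ≡ 4^2 = 16 ≡ 16 (mod 1901)
2^8 = (2^4)^2 ≡ 16^2 = 256 ≡ 256 (mod 1901)
2^16 = (2^8)^2 ≡ 256^2 = 65536 ≡ 902 (mod 1901)
2^32 = (2^16)^2 ≡ 902^2 = 813604 ≡ 1877 (mod 1901)
2^53 = 2^32 · 2^16 · 2^4 · 2^1 ≡ 1877 · 902 · 16 · 2 ≡ 1129 (mod 1901).

1129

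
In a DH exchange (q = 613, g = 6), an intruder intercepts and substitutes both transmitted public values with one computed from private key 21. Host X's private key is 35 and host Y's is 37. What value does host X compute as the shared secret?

321

Host X receives an intruder's public value M = 6^21 mod 613 instead of the honest one.
6^1 ≡ 6 (mod 613)
6^2 = (6^1)^2 ≡ 6^2 = 36 ≡ 36 (mod 613)
6^4 = (6^2)^2 ≡ 36^2 = 1296 ≡ 70 (mod 613)
6^8 = (6^4)^2 ≡ 70^2 = 4900 ≡ 609 (mod 613)
6^16 = (6^8)^2 ≡ 609^2 = 370881 ≡ 16 (mod 613)
6^21 = 6^16 · 6^4 · 6^1 ≡ 16 · 70 · 6 ≡ 590 (mod 613).
So M = 590. Host X computes K = M^35 mod 613.
590^1 ≡ 590 (mod 613)
590^2 = (590^1)^2 ≡ 590^2 = 348100 ≡ 529 (mod 613)
590^4 = (590^2)^2 ≡ 529^2 = 279841 ≡ 313 (mod 613)
590^8 = (590^4)^2 ≡ 313^2 = 97969 ≡ 502 (mod 613)
590^16 = (590^8)^2 ≡ 502^2 = 252004 ≡ 61 (mod 613)
590^32 = (590^16)^2 ≡ 61^2 = 3721 ≡ 43 (mod 613)
590^35 = 590^32 · 590^2 · 590^1 ≡ 43 · 529 · 590 ≡ 321 (mod 613).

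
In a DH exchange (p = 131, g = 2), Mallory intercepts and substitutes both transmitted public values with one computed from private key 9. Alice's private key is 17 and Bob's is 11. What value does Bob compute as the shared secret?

56

Bob receives Mallory's public value M = 2^9 mod 131 instead of the honest one.
2^1 ≡ 2 (mod 131)
2^2 = (2^1)^2 ≡ 2^2 = 4 ≡ 4 (mod 131)
2^4 = (2^2)^2 ≡ 4^2 = 16 ≡ 16 (mod 131)
2^8 = (2^4)^2 ≡ 16^2 = 256 ≡ 125 (mod 131)
2^9 = 2^8 · 2^1 ≡ 125 · 2 ≡ 119 (mod 131).
So M = 119. Bob computes K = M^11 mod 131.
119^1 ≡ 119 (mod 131)
119^2 = (119^1)^2 ≡ 119^2 = 14161 ≡ 13 (mod 131)
119^4 = (119^2)^2 ≡ 13^2 = 169 ≡ 38 (mod 131)
119^8 = (119^4)^2 ≡ 38^2 = 1444 ≡ 3 (mod 131)
119^11 = 119^8 · 119^2 · 119^1 ≡ 3 · 13 · 119 ≡ 56 (mod 131).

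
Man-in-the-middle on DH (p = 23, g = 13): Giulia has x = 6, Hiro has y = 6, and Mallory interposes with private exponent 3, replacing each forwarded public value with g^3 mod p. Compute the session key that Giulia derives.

9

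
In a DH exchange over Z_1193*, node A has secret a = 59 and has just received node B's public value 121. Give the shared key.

Shared key K = 121^59 mod 1193.
121^1 ≡ 121 (mod 1193)
121^2 = (121^1)^2 ≡ 121^2 = 14641 ≡ 325 (mod 1193)
121^4 = (121^2)^2 ≡ 325^2 = 105625 ≡ 641 (mod 1193)
121^8 = (121^4)^2 ≡ 641^2 = 410881 ≡ 489 (mod 1193)
121^16 = (121^8)^2 ≡ 489^2 = 239121 ≡ 521 (mod 1193)
121^32 = (121^16)^2 ≡ 521^2 = 271441 ≡ 630 (mod 1193)
121^59 = 121^32 · 121^16 · 121^8 · 121^2 · 121^1 ≡ 630 · 521 · 489 · 325 · 121 ≡ 648 (mod 1193).

648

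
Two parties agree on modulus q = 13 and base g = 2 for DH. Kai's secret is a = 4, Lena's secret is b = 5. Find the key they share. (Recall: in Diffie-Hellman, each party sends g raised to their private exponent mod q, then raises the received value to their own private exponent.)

9

Lena sends B = g^b mod q = 2^5 mod 13.
2^1 ≡ 2 (mod 13)
2^2 = (2^1)^2 ≡ 2^2 = 4 ≡ 4 (mod 13)
2^4 = (2^2)^2 ≡ 4^2 = 16 ≡ 3 (mod 13)
2^5 = 2^4 · 2^1 ≡ 3 · 2 ≡ 6 (mod 13).
So B = 6. Kai then computes K = B^a mod q = 6^4 mod 13.
6^1 ≡ 6 (mod 13)
6^2 = (6^1)^2 ≡ 6^2 = 36 ≡ 10 (mod 13)
6^4 = (6^2)^2 ≡ 10^2 = 100 ≡ 9 (mod 13)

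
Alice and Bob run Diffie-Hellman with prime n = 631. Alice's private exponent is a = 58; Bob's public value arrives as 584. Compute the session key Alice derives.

Shared key K = 584^58 mod 631.
584^1 ≡ 584 (mod 631)
584^2 = (584^1)^2 ≡ 584^2 = 341056 ≡ 316 (mod 631)
584^4 = (584^2)^2 ≡ 316^2 = 99856 ≡ 158 (mod 631)
584^8 = (584^4)^2 ≡ 158^2 = 24964 ≡ 355 (mod 631)
584^16 = (584^8)^2 ≡ 355^2 = 126025 ≡ 456 (mod 631)
584^32 = (584^16)^2 ≡ 456^2 = 207936 ≡ 337 (mod 631)
584^58 = 584^32 · 584^16 · 584^8 · 584^2 ≡ 337 · 456 · 355 · 316 ≡ 543 (mod 631).

543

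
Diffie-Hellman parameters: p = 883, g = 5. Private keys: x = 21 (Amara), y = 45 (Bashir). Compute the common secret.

882

Amara sends A = g^x mod p = 5^21 mod 883.
5^1 ≡ 5 (mod 883)
5^2 = (5^1)^2 ≡ 5^2 = 25 ≡ 25 (mod 883)
5^4 = (5^2)^2 ≡ 25^2 = 625 ≡ 625 (mod 883)
5^8 = (5^4)^2 ≡ 625^2 = 390625 ≡ 339 (mod 883)
5^16 = (5^8)^2 ≡ 339^2 = 114921 ≡ 131 (mod 883)
5^21 = 5^16 · 5^4 · 5^1 ≡ 131 · 625 · 5 ≡ 546 (mod 883).
So A = 546. Bashir then computes K = A^y mod p = 546^45 mod 883.
546^1 ≡ 546 (mod 883)
546^2 = (546^1)^2 ≡ 546^2 = 298116 ≡ 545 (mod 883)
546^4 = (546^2)^2 ≡ 545^2 = 297025 ≡ 337 (mod 883)
546^8 = (546^4)^2 ≡ 337^2 = 113569 ≡ 545 (mod 883)
546^16 = (546^8)^2 ≡ 545^2 = 297025 ≡ 337 (mod 883)
546^32 = (546^16)^2 ≡ 337^2 = 113569 ≡ 545 (mod 883)
546^45 = 546^32 · 546^8 · 546^4 · 546^1 ≡ 545 · 545 · 337 · 546 ≡ 882 (mod 883).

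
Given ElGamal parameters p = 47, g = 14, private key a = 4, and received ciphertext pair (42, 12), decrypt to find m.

21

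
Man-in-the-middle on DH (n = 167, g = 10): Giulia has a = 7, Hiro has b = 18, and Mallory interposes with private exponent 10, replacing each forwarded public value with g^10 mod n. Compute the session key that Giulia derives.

Giulia receives Mallory's public value M = 10^10 mod 167 instead of the honest one.
10^1 ≡ 10 (mod 167)
10^2 = (10^1)^2 ≡ 10^2 = 100 ≡ 100 (mod 167)
10^4 = (10^2)^2 ≡ 100^2 = 10000 ≡ 147 (mod 167)
10^8 = (10^4)^2 ≡ 147^2 = 21609 ≡ 66 (mod 167)
10^10 = 10^8 · 10^2 ≡ 66 · 100 ≡ 87 (mod 167).
So M = 87. Giulia computes K = M^7 mod 167.
87^1 ≡ 87 (mod 167)
87^2 = (87^1)^2 ≡ 87^2 = 7569 ≡ 54 (mod 167)
87^4 = (87^2)^2 ≡ 54^2 = 2916 ≡ 77 (mod 167)
87^7 = 87^4 · 87^2 · 87^1 ≡ 77 · 54 · 87 ≡ 24 (mod 167).

24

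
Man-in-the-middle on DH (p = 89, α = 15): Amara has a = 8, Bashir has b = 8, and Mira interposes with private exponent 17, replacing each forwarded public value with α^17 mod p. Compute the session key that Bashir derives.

Bashir receives Mira's public value M = 15^17 mod 89 instead of the honest one.
15^1 ≡ 15 (mod 89)
15^2 = (15^1)^2 ≡ 15^2 = 225 ≡ 47 (mod 89)
15^4 = (15^2)^2 ≡ 47^2 = 2209 ≡ 73 (mod 89)
15^8 = (15^4)^2 ≡ 73^2 = 5329 ≡ 78 (mod 89)
15^16 = (15^8)^2 ≡ 78^2 = 6084 ≡ 32 (mod 89)
15^17 = 15^16 · 15^1 ≡ 32 · 15 ≡ 35 (mod 89).
So M = 35. Bashir computes K = M^8 mod 89.
35^1 ≡ 35 (mod 89)
35^2 = (35^1)^2 ≡ 35^2 = 1225 ≡ 68 (mod 89)
35^4 = (35^2)^2 ≡ 68^2 = 4624 ≡ 85 (mod 89)
35^8 = (35^4)^2 ≡ 85^2 = 7225 ≡ 16 (mod 89)

16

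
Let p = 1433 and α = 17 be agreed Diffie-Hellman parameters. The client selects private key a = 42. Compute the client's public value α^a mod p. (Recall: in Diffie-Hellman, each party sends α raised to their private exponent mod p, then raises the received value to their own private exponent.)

1300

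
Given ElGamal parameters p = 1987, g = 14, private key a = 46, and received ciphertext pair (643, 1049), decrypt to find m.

1446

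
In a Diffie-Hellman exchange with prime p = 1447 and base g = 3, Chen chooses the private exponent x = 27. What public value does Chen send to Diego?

Public value = 3^27 mod 1447.
3^1 ≡ 3 (mod 1447)
3^2 = (3^1)^2 ≡ 3^2 = 9 ≡ 9 (mod 1447)
3^4 = (3^2)^2 ≡ 9^2 = 81 ≡ 81 (mod 1447)
3^8 = (3^4)^2 ≡ 81^2 = 6561 ≡ 773 (mod 1447)
3^16 = (3^8)^2 ≡ 773^2 = 597529 ≡ 1365 (mod 1447)
3^27 = 3^16 · 3^8 · 3^2 · 3^1 ≡ 1365 · 773 · 9 · 3 ≡ 379 (mod 1447).

379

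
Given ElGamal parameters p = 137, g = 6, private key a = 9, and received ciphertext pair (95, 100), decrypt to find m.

Shared mask s = c₁^a mod p = 95^9 mod 137.
95^1 ≡ 95 (mod 137)
95^2 = (95^1)^2 ≡ 95^2 = 9025 ≡ 120 (mod 137)
95^4 = (95^2)^2 ≡ 120^2 = 14400 ≡ 15 (mod 137)
95^8 = (95^4)^2 ≡ 15^2 = 225 ≡ 88 (mod 137)
95^9 = 95^8 · 95^1 ≡ 88 · 95 ≡ 3 (mod 137).
So s = 3; s⁻¹ ≡ 46 (mod 137).
m = c₂ · s⁻¹ mod 137 = 100 · 46 mod 137 = 79.

79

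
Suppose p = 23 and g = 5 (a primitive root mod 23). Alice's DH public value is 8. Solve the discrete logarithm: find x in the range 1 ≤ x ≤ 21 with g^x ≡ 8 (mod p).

Try successive powers of 5 modulo 23:
5^1 ≡ 5
5^2 ≡ 2
5^3 ≡ 10
5^4 ≡ 4
5^5 ≡ 20
5^6 ≡ 8
Found: x = 6.

6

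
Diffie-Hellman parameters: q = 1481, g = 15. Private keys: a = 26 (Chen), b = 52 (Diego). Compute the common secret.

952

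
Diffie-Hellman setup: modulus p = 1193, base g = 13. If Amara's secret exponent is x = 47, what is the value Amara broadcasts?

Public value = 13^47 (mod 1193).
13^1 ≡ 13 (mod 1193)
13^2 = (13^1)^2 ≡ 13^2 = 169 ≡ 169 (mod 1193)
13^4 = (13^2)^2 ≡ 169^2 = 28561 ≡ 1122 (mod 1193)
13^8 = (13^4)^2 ≡ 1122^2 = 1258884 ≡ 269 (mod 1193)
13^16 = (13^8)^2 ≡ 269^2 = 72361 ≡ 781 (mod 1193)
13^32 = (13^16)^2 ≡ 781^2 = 609961 ≡ 338 (mod 1193)
13^47 = 13^32 · 13^8 · 13^4 · 13^2 · 13^1 ≡ 338 · 269 · 1122 · 169 · 13 ≡ 25 (mod 1193).

25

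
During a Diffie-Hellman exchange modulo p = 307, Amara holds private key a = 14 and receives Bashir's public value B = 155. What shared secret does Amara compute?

Shared key K = 155^14 mod 307.
155^1 ≡ 155 (mod 307)
155^2 = (155^1)^2 ≡ 155^2 = 24025 ≡ 79 (mod 307)
155^4 = (155^2)^2 ≡ 79^2 = 6241 ≡ 101 (mod 307)
155^8 = (155^4)^2 ≡ 101^2 = 10201 ≡ 70 (mod 307)
155^14 = 155^8 · 155^4 · 155^2 ≡ 70 · 101 · 79 ≡ 97 (mod 307).

97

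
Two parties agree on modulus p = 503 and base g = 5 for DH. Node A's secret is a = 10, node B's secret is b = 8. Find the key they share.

236

Node A sends A = g^a mod p = 5^10 mod 503.
5^1 ≡ 5 (mod 503)
5^2 = (5^1)^2 ≡ 5^2 = 25 ≡ 25 (mod 503)
5^4 = (5^2)^2 ≡ 25^2 = 625 ≡ 122 (mod 503)
5^8 = (5^4)^2 ≡ 122^2 = 14884 ≡ 297 (mod 503)
5^10 = 5^8 · 5^2 ≡ 297 · 25 ≡ 383 (mod 503).
So A = 383. Node B then computes K = A^b mod p = 383^8 mod 503.
383^1 ≡ 383 (mod 503)
383^2 = (383^1)^2 ≡ 383^2 = 146689 ≡ 316 (mod 503)
383^4 = (383^2)^2 ≡ 316^2 = 99856 ≡ 262 (mod 503)
383^8 = (383^4)^2 ≡ 262^2 = 68644 ≡ 236 (mod 503)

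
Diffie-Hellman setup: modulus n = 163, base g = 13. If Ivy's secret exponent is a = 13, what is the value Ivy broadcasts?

5

Public value = 13^13 (mod 163).
13^1 ≡ 13 (mod 163)
13^2 = (13^1)^2 ≡ 13^2 = 169 ≡ 6 (mod 163)
13^4 = (13^2)^2 ≡ 6^2 = 36 ≡ 36 (mod 163)
13^8 = (13^4)^2 ≡ 36^2 = 1296 ≡ 155 (mod 163)
13^13 = 13^8 · 13^4 · 13^1 ≡ 155 · 36 · 13 ≡ 5 (mod 163).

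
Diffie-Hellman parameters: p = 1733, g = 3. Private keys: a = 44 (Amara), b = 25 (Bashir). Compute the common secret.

600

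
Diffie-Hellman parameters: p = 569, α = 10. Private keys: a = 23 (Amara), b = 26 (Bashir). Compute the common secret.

Bashir sends B = α^b mod p = 10^26 mod 569.
10^1 ≡ 10 (mod 569)
10^2 = (10^1)^2 ≡ 10^2 = 100 ≡ 100 (mod 569)
10^4 = (10^2)^2 ≡ 100^2 = 10000 ≡ 327 (mod 569)
10^8 = (10^4)^2 ≡ 327^2 = 106929 ≡ 526 (mod 569)
10^16 = (10^8)^2 ≡ 526^2 = 276676 ≡ 142 (mod 569)
10^26 = 10^16 · 10^8 · 10^2 ≡ 142 · 526 · 100 ≡ 506 (mod 569).
So B = 506. Amara then computes K = B^a mod p = 506^23 mod 569.
506^1 ≡ 506 (mod 569)
506^2 = (506^1)^2 ≡ 506^2 = 256036 ≡ 555 (mod 569)
506^4 = (506^2)^2 ≡ 555^2 = 308025 ≡ 196 (mod 569)
506^8 = (506^4)^2 ≡ 196^2 = 38416 ≡ 293 (mod 569)
506^16 = (506^8)^2 ≡ 293^2 = 85849 ≡ 499 (mod 569)
506^23 = 506^16 · 506^4 · 506^2 · 506^1 ≡ 499 · 196 · 555 · 506 ≡ 452 (mod 569).

452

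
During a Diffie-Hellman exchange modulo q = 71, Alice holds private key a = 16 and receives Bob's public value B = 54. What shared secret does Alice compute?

54

Shared key K = 54^16 mod 71.
54^1 ≡ 54 (mod 71)
54^2 = (54^1)^2 ≡ 54^2 = 2916 ≡ 5 (mod 71)
54^4 = (54^2)^2 ≡ 5^2 = 25 ≡ 25 (mod 71)
54^8 = (54^4)^2 ≡ 25^2 = 625 ≡ 57 (mod 71)
54^16 = (54^8)^2 ≡ 57^2 = 3249 ≡ 54 (mod 71)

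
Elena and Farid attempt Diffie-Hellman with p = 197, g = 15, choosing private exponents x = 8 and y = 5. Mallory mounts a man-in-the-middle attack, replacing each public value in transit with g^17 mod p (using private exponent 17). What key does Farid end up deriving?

Farid receives Mallory's public value M = 15^17 mod 197 instead of the honest one.
15^1 ≡ 15 (mod 197)
15^2 = (15^1)^2 ≡ 15^2 = 225 ≡ 28 (mod 197)
15^4 = (15^2)^2 ≡ 28^2 = 784 ≡ 193 (mod 197)
15^8 = (15^4)^2 ≡ 193^2 = 37249 ≡ 16 (mod 197)
15^16 = (15^8)^2 ≡ 16^2 = 256 ≡ 59 (mod 197)
15^17 = 15^16 · 15^1 ≡ 59 · 15 ≡ 97 (mod 197).
So M = 97. Farid computes K = M^5 mod 197.
97^1 ≡ 97 (mod 197)
97^2 = (97^1)^2 ≡ 97^2 = 9409 ≡ 150 (mod 197)
97^4 = (97^2)^2 ≡ 150^2 = 22500 ≡ 42 (mod 197)
97^5 = 97^4 · 97^1 ≡ 42 · 97 ≡ 134 (mod 197).

134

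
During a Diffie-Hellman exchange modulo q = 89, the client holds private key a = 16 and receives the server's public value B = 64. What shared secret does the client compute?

Shared key K = 64^16 mod 89.
64^1 ≡ 64 (mod 89)
64^2 = (64^1)^2 ≡ 64^2 = 4096 ≡ 2 (mod 89)
64^4 = (64^2)^2 ≡ 2^2 = 4 ≡ 4 (mod 89)
64^8 = (64^4)^2 ≡ 4^2 = 16 ≡ 16 (mod 89)
64^16 = (64^8)^2 ≡ 16^2 = 256 ≡ 78 (mod 89)

78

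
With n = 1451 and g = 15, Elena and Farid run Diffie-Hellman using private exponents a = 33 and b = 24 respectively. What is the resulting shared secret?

Farid sends B = g^b mod n = 15^24 mod 1451.
15^1 ≡ 15 (mod 1451)
15^2 = (15^1)^2 ≡ 15^2 = 225 ≡ 225 (mod 1451)
15^4 = (15^2)^2 ≡ 225^2 = 50625 ≡ 1291 (mod 1451)
15^8 = (15^4)^2 ≡ 1291^2 = 1666681 ≡ 933 (mod 1451)
15^16 = (15^8)^2 ≡ 933^2 = 870489 ≡ 1340 (mod 1451)
15^24 = 15^16 · 15^8 ≡ 1340 · 933 ≡ 909 (mod 1451).
So B = 909. Elena then computes K = B^a mod n = 909^33 mod 1451.
909^1 ≡ 909 (mod 1451)
909^2 = (909^1)^2 ≡ 909^2 = 826281 ≡ 662 (mod 1451)
909^4 = (909^2)^2 ≡ 662^2 = 438244 ≡ 42 (mod 1451)
909^8 = (909^4)^2 ≡ 42^2 = 1764 ≡ 313 (mod 1451)
909^16 = (909^8)^2 ≡ 313^2 = 97969 ≡ 752 (mod 1451)
909^32 = (909^16)^2 ≡ 752^2 = 565504 ≡ 1065 (mod 1451)
909^33 = 909^32 · 909^1 ≡ 1065 · 909 ≡ 268 (mod 1451).

268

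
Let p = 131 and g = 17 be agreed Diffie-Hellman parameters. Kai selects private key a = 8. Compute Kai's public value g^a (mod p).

105

Public value = 17^8 (mod 131).
17^1 ≡ 17 (mod 131)
17^2 = (17^1)^2 ≡ 17^2 = 289 ≡ 27 (mod 131)
17^4 = (17^2)^2 ≡ 27^2 = 729 ≡ 74 (mod 131)
17^8 = (17^4)^2 ≡ 74^2 = 5476 ≡ 105 (mod 131)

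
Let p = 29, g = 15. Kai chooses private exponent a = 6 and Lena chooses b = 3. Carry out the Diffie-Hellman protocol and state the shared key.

9

Lena sends B = g^b mod p = 15^3 mod 29.
15^1 ≡ 15 (mod 29)
15^2 = (15^1)^2 ≡ 15^2 = 225 ≡ 22 (mod 29)
15^3 = 15^2 · 15^1 ≡ 22 · 15 ≡ 11 (mod 29).
So B = 11. Kai then computes K = B^a mod p = 11^6 mod 29.
11^1 ≡ 11 (mod 29)
11^2 = (11^1)^2 ≡ 11^2 = 121 ≡ 5 (mod 29)
11^4 = (11^2)^2 ≡ 5^2 = 25 ≡ 25 (mod 29)
11^6 = 11^4 · 11^2 ≡ 25 · 5 ≡ 9 (mod 29).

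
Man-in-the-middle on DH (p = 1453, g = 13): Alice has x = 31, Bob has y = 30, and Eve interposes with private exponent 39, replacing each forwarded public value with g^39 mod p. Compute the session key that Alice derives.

Alice receives Eve's public value M = 13^39 mod 1453 instead of the honest one.
13^1 ≡ 13 (mod 1453)
13^2 = (13^1)^2 ≡ 13^2 = 169 ≡ 169 (mod 1453)
13^4 = (13^2)^2 ≡ 169^2 = 28561 ≡ 954 (mod 1453)
13^8 = (13^4)^2 ≡ 954^2 = 910116 ≡ 538 (mod 1453)
13^16 = (13^8)^2 ≡ 538^2 = 289444 ≡ 297 (mod 1453)
13^32 = (13^16)^2 ≡ 297^2 = 88209 ≡ 1029 (mod 1453)
13^39 = 13^32 · 13^4 · 13^2 · 13^1 ≡ 1029 · 954 · 169 · 13 ≡ 336 (mod 1453).
So M = 336. Alice computes K = M^31 mod 1453.
336^1 ≡ 336 (mod 1453)
336^2 = (336^1)^2 ≡ 336^2 = 112896 ≡ 1015 (mod 1453)
336^4 = (336^2)^2 ≡ 1015^2 = 1030225 ≡ 48 (mod 1453)
336^8 = (336^4)^2 ≡ 48^2 = 2304 ≡ 851 (mod 1453)
336^16 = (336^8)^2 ≡ 851^2 = 724201 ≡ 607 (mod 1453)
336^31 = 336^16 · 336^8 · 336^4 · 336^2 · 336^1 ≡ 607 · 851 · 48 · 1015 · 336 ≡ 729 (mod 1453).

729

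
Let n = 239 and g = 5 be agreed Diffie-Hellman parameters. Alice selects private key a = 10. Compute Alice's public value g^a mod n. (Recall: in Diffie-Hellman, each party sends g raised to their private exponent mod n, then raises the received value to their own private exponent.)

Public value = 5^10 mod 239.
5^1 ≡ 5 (mod 239)
5^2 = (5^1)^2 ≡ 5^2 = 25 ≡ 25 (mod 239)
5^4 = (5^2)^2 ≡ 25^2 = 625 ≡ 147 (mod 239)
5^8 = (5^4)^2 ≡ 147^2 = 21609 ≡ 99 (mod 239)
5^10 = 5^8 · 5^2 ≡ 99 · 25 ≡ 85 (mod 239).

85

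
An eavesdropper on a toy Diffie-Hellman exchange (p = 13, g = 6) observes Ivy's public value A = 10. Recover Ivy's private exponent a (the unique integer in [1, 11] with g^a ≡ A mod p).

2

Try successive powers of 6 modulo 13:
6^1 ≡ 6
6^2 ≡ 10
Found: a = 2.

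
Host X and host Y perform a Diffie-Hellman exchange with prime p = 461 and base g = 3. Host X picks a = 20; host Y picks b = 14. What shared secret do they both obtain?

Host X sends A = g^a mod p = 3^20 mod 461.
3^1 ≡ 3 (mod 461)
3^2 = (3^1)^2 ≡ 3^2 = 9 ≡ 9 (mod 461)
3^4 = (3^2)^2 ≡ 9^2 = 81 ≡ 81 (mod 461)
3^8 = (3^4)^2 ≡ 81^2 = 6561 ≡ 107 (mod 461)
3^16 = (3^8)^2 ≡ 107^2 = 11449 ≡ 385 (mod 461)
3^20 = 3^16 · 3^4 ≡ 385 · 81 ≡ 298 (mod 461).
So A = 298. Host Y then computes K = A^b mod p = 298^14 mod 461.
298^1 ≡ 298 (mod 461)
298^2 = (298^1)^2 ≡ 298^2 = 88804 ≡ 292 (mod 461)
298^4 = (298^2)^2 ≡ 292^2 = 85264 ≡ 440 (mod 461)
298^8 = (298^4)^2 ≡ 440^2 = 193600 ≡ 441 (mod 461)
298^14 = 298^8 · 298^4 · 298^2 ≡ 441 · 440 · 292 ≡ 14 (mod 461).

14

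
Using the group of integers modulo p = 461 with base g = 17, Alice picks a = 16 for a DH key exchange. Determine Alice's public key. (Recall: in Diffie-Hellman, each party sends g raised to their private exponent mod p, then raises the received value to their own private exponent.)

Public value = 17^16 mod 461.
17^1 ≡ 17 (mod 461)
17^2 = (17^1)^2 ≡ 17^2 = 289 ≡ 289 (mod 461)
17^4 = (17^2)^2 ≡ 289^2 = 83521 ≡ 80 (mod 461)
17^8 = (17^4)^2 ≡ 80^2 = 6400 ≡ 407 (mod 461)
17^16 = (17^8)^2 ≡ 407^2 = 165649 ≡ 150 (mod 461)

150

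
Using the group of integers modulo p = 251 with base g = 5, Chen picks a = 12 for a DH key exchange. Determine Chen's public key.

Public value = 5^12 mod 251.
5^1 ≡ 5 (mod 251)
5^2 = (5^1)^2 ≡ 5^2 = 25 ≡ 25 (mod 251)
5^4 = (5^2)^2 ≡ 25^2 = 625 ≡ 123 (mod 251)
5^8 = (5^4)^2 ≡ 123^2 = 15129 ≡ 69 (mod 251)
5^12 = 5^8 · 5^4 ≡ 69 · 123 ≡ 204 (mod 251).

204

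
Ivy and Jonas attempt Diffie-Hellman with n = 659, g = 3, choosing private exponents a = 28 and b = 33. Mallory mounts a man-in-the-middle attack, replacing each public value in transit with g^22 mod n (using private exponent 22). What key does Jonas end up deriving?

217

Jonas receives Mallory's public value M = 3^22 mod 659 instead of the honest one.
3^1 ≡ 3 (mod 659)
3^2 = (3^1)^2 ≡ 3^2 = 9 ≡ 9 (mod 659)
3^4 = (3^2)^2 ≡ 9^2 = 81 ≡ 81 (mod 659)
3^8 = (3^4)^2 ≡ 81^2 = 6561 ≡ 630 (mod 659)
3^16 = (3^8)^2 ≡ 630^2 = 396900 ≡ 182 (mod 659)
3^22 = 3^16 · 3^4 · 3^2 ≡ 182 · 81 · 9 ≡ 219 (mod 659).
So M = 219. Jonas computes K = M^33 mod 659.
219^1 ≡ 219 (mod 659)
219^2 = (219^1)^2 ≡ 219^2 = 47961 ≡ 513 (mod 659)
219^4 = (219^2)^2 ≡ 513^2 = 263169 ≡ 228 (mod 659)
219^8 = (219^4)^2 ≡ 228^2 = 51984 ≡ 582 (mod 659)
219^16 = (219^8)^2 ≡ 582^2 = 338724 ≡ 657 (mod 659)
219^32 = (219^16)^2 ≡ 657^2 = 431649 ≡ 4 (mod 659)
219^33 = 219^32 · 219^1 ≡ 4 · 219 ≡ 217 (mod 659).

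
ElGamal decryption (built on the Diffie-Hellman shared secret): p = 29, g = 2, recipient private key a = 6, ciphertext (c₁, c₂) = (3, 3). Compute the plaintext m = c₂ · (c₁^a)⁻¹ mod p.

8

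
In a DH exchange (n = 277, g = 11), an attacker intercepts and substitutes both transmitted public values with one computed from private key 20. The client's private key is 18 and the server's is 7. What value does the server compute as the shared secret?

The server receives an attacker's public value M = 11^20 mod 277 instead of the honest one.
11^1 ≡ 11 (mod 277)
11^2 = (11^1)^2 ≡ 11^2 = 121 ≡ 121 (mod 277)
11^4 = (11^2)^2 ≡ 121^2 = 14641 ≡ 237 (mod 277)
11^8 = (11^4)^2 ≡ 237^2 = 56169 ≡ 215 (mod 277)
11^16 = (11^8)^2 ≡ 215^2 = 46225 ≡ 243 (mod 277)
11^20 = 11^16 · 11^4 ≡ 243 · 237 ≡ 252 (mod 277).
So M = 252. The server computes K = M^7 mod 277.
252^1 ≡ 252 (mod 277)
252^2 = (252^1)^2 ≡ 252^2 = 63504 ≡ 71 (mod 277)
252^4 = (252^2)^2 ≡ 71^2 = 5041 ≡ 55 (mod 277)
252^7 = 252^4 · 252^2 · 252^1 ≡ 55 · 71 · 252 ≡ 156 (mod 277).

156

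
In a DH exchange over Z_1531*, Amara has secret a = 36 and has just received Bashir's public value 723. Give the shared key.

184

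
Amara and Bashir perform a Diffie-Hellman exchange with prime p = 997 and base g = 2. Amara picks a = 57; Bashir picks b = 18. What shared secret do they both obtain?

740

Amara sends A = g^a mod p = 2^57 mod 997.
2^1 ≡ 2 (mod 997)
2^2 = (2^1)^2 ≡ 2^2 = 4 ≡ 4 (mod 997)
2^4 = (2^2)^2 ≡ 4^2 = 16 ≡ 16 (mod 997)
2^8 = (2^4)^2 ≡ 16^2 = 256 ≡ 256 (mod 997)
2^16 = (2^8)^2 ≡ 256^2 = 65536 ≡ 731 (mod 997)
2^32 = (2^16)^2 ≡ 731^2 = 534361 ≡ 966 (mod 997)
2^57 = 2^32 · 2^16 · 2^8 · 2^1 ≡ 966 · 731 · 256 · 2 ≡ 654 (mod 997).
So A = 654. Bashir then computes K = A^b mod p = 654^18 mod 997.
654^1 ≡ 654 (mod 997)
654^2 = (654^1)^2 ≡ 654^2 = 427716 ≡ 3 (mod 997)
654^4 = (654^2)^2 ≡ 3^2 = 9 ≡ 9 (mod 997)
654^8 = (654^4)^2 ≡ 9^2 = 81 ≡ 81 (mod 997)
654^16 = (654^8)^2 ≡ 81^2 = 6561 ≡ 579 (mod 997)
654^18 = 654^16 · 654^2 ≡ 579 · 3 ≡ 740 (mod 997).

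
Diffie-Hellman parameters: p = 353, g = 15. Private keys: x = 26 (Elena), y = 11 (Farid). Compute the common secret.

237

Elena sends A = g^x mod p = 15^26 mod 353.
15^1 ≡ 15 (mod 353)
15^2 = (15^1)^2 ≡ 15^2 = 225 ≡ 225 (mod 353)
15^4 = (15^2)^2 ≡ 225^2 = 50625 ≡ 146 (mod 353)
15^8 = (15^4)^2 ≡ 146^2 = 21316 ≡ 136 (mod 353)
15^16 = (15^8)^2 ≡ 136^2 = 18496 ≡ 140 (mod 353)
15^26 = 15^16 · 15^8 · 15^2 ≡ 140 · 136 · 225 ≡ 345 (mod 353).
So A = 345. Farid then computes K = A^y mod p = 345^11 mod 353.
345^1 ≡ 345 (mod 353)
345^2 = (345^1)^2 ≡ 345^2 = 119025 ≡ 64 (mod 353)
345^4 = (345^2)^2 ≡ 64^2 = 4096 ≡ 213 (mod 353)
345^8 = (345^4)^2 ≡ 213^2 = 45369 ≡ 185 (mod 353)
345^11 = 345^8 · 345^2 · 345^1 ≡ 185 · 64 · 345 ≡ 237 (mod 353).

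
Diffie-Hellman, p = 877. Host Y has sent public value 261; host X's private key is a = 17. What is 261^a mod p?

Shared key K = 261^17 mod 877.
261^1 ≡ 261 (mod 877)
261^2 = (261^1)^2 ≡ 261^2 = 68121 ≡ 592 (mod 877)
261^4 = (261^2)^2 ≡ 592^2 = 350464 ≡ 541 (mod 877)
261^8 = (261^4)^2 ≡ 541^2 = 292681 ≡ 640 (mod 877)
261^16 = (261^8)^2 ≡ 640^2 = 409600 ≡ 41 (mod 877)
261^17 = 261^16 · 261^1 ≡ 41 · 261 ≡ 177 (mod 877).

177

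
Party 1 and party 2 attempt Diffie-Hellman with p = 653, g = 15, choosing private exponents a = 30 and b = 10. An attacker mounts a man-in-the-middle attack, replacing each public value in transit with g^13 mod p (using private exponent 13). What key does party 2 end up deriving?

445

Party 2 receives an attacker's public value M = 15^13 mod 653 instead of the honest one.
15^1 ≡ 15 (mod 653)
15^2 = (15^1)^2 ≡ 15^2 = 225 ≡ 225 (mod 653)
15^4 = (15^2)^2 ≡ 225^2 = 50625 ≡ 344 (mod 653)
15^8 = (15^4)^2 ≡ 344^2 = 118336 ≡ 143 (mod 653)
15^13 = 15^8 · 15^4 · 15^1 ≡ 143 · 344 · 15 ≡ 643 (mod 653).
So M = 643. Party 2 computes K = M^10 mod 653.
643^1 ≡ 643 (mod 653)
643^2 = (643^1)^2 ≡ 643^2 = 413449 ≡ 100 (mod 653)
643^4 = (643^2)^2 ≡ 100^2 = 10000 ≡ 205 (mod 653)
643^8 = (643^4)^2 ≡ 205^2 = 42025 ≡ 233 (mod 653)
643^10 = 643^8 · 643^2 ≡ 233 · 100 ≡ 445 (mod 653).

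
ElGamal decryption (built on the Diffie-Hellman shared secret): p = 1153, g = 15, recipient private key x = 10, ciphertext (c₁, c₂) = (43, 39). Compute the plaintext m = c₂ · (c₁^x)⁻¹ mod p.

367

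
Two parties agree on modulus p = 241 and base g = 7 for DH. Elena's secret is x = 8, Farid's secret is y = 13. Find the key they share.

Farid sends B = g^y mod p = 7^13 mod 241.
7^1 ≡ 7 (mod 241)
7^2 = (7^1)^2 ≡ 7^2 = 49 ≡ 49 (mod 241)
7^4 = (7^2)^2 ≡ 49^2 = 2401 ≡ 232 (mod 241)
7^8 = (7^4)^2 ≡ 232^2 = 53824 ≡ 81 (mod 241)
7^13 = 7^8 · 7^4 · 7^1 ≡ 81 · 232 · 7 ≡ 199 (mod 241).
So B = 199. Elena then computes K = B^x mod p = 199^8 mod 241.
199^1 ≡ 199 (mod 241)
199^2 = (199^1)^2 ≡ 199^2 = 39601 ≡ 77 (mod 241)
199^4 = (199^2)^2 ≡ 77^2 = 5929 ≡ 145 (mod 241)
199^8 = (199^4)^2 ≡ 145^2 = 21025 ≡ 58 (mod 241)

58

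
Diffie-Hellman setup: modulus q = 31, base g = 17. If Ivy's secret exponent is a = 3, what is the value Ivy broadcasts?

15

Public value = 17^3 mod 31.
17^1 ≡ 17 (mod 31)
17^2 = (17^1)^2 ≡ 17^2 = 289 ≡ 10 (mod 31)
17^3 = 17^2 · 17^1 ≡ 10 · 17 ≡ 15 (mod 31).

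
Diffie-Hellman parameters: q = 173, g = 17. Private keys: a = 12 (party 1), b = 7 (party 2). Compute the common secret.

Party 2 sends B = g^b mod q = 17^7 mod 173.
17^1 ≡ 17 (mod 173)
17^2 = (17^1)^2 ≡ 17^2 = 289 ≡ 116 (mod 173)
17^4 = (17^2)^2 ≡ 116^2 = 13456 ≡ 135 (mod 173)
17^7 = 17^4 · 17^2 · 17^1 ≡ 135 · 116 · 17 ≡ 146 (mod 173).
So B = 146. Party 1 then computes K = B^a mod q = 146^12 mod 173.
146^1 ≡ 146 (mod 173)
146^2 = (146^1)^2 ≡ 146^2 = 21316 ≡ 37 (mod 173)
146^4 = (146^2)^2 ≡ 37^2 = 1369 ≡ 158 (mod 173)
146^8 = (146^4)^2 ≡ 158^2 = 24964 ≡ 52 (mod 173)
146^12 = 146^8 · 146^4 ≡ 52 · 158 ≡ 85 (mod 173).

85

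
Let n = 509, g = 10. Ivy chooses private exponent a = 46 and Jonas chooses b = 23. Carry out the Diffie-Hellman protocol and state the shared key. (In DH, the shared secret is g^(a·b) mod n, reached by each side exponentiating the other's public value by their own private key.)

485

Jonas sends B = g^b mod n = 10^23 mod 509.
10^1 ≡ 10 (mod 509)
10^2 = (10^1)^2 ≡ 10^2 = 100 ≡ 100 (mod 509)
10^4 = (10^2)^2 ≡ 100^2 = 10000 ≡ 329 (mod 509)
10^8 = (10^4)^2 ≡ 329^2 = 108241 ≡ 333 (mod 509)
10^16 = (10^8)^2 ≡ 333^2 = 110889 ≡ 436 (mod 509)
10^23 = 10^16 · 10^4 · 10^2 · 10^1 ≡ 436 · 329 · 100 · 10 ≡ 165 (mod 509).
So B = 165. Ivy then computes K = B^a mod n = 165^46 mod 509.
165^1 ≡ 165 (mod 509)
165^2 = (165^1)^2 ≡ 165^2 = 27225 ≡ 248 (mod 509)
165^4 = (165^2)^2 ≡ 248^2 = 61504 ≡ 424 (mod 509)
165^8 = (165^4)^2 ≡ 424^2 = 179776 ≡ 99 (mod 509)
165^16 = (165^8)^2 ≡ 99^2 = 9801 ≡ 130 (mod 509)
165^32 = (165^16)^2 ≡ 130^2 = 16900 ≡ 103 (mod 509)
165^46 = 165^32 · 165^8 · 165^4 · 165^2 ≡ 103 · 99 · 424 · 248 ≡ 485 (mod 509).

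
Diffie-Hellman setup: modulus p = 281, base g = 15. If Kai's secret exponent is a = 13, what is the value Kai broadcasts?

91

Public value = 15^13 mod 281.
15^1 ≡ 15 (mod 281)
15^2 = (15^1)^2 ≡ 15^2 = 225 ≡ 225 (mod 281)
15^4 = (15^2)^2 ≡ 225^2 = 50625 ≡ 45 (mod 281)
15^8 = (15^4)^2 ≡ 45^2 = 2025 ≡ 58 (mod 281)
15^13 = 15^8 · 15^4 · 15^1 ≡ 58 · 45 · 15 ≡ 91 (mod 281).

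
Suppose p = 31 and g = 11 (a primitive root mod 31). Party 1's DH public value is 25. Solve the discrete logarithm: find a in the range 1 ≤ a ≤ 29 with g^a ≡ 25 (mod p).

Try successive powers of 11 modulo 31:
11^1 ≡ 11
11^2 ≡ 28
11^3 ≡ 29
11^4 ≡ 9
11^5 ≡ 6
11^6 ≡ 4
11^7 ≡ 13
11^8 ≡ 19
11^9 ≡ 23
11^10 ≡ 5
11^11 ≡ 24
11^12 ≡ 16
11^13 ≡ 21
11^14 ≡ 14
11^15 ≡ 30
11^16 ≡ 20
11^17 ≡ 3
11^18 ≡ 2
11^19 ≡ 22
11^20 ≡ 25
Found: a = 20.

20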